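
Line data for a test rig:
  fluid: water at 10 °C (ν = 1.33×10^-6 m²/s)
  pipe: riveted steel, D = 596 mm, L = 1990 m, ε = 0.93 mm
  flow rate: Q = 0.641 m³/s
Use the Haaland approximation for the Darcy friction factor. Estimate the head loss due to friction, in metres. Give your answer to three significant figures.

V = 4Q/(πD²) = 4·0.641/(π·0.596²) = 2.298 m/s
Re = VD/ν = 2.298·0.596/1.33×10^-6 = 1.03×10^6 → turbulent
ε/D = 0.93/596 = 0.00156
Haaland: f = 0.02218
h_f = f(L/D)V²/(2g) = 0.02218·(1990/0.596)·2.298²/(2·9.81) = 19.93 m

h_f ≈ 19.9 m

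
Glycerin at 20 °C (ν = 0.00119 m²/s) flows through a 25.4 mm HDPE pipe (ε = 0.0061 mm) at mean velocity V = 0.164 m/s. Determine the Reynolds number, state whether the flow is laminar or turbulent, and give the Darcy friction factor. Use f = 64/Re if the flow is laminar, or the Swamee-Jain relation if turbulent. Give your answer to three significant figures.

Re = VD/ν = 0.1640·0.0254/0.00119 = 3.50
Re < 2300 → laminar → f = 64/Re = 18.28

Re ≈ 3.50; laminar; f = 64/Re ≈ 18.3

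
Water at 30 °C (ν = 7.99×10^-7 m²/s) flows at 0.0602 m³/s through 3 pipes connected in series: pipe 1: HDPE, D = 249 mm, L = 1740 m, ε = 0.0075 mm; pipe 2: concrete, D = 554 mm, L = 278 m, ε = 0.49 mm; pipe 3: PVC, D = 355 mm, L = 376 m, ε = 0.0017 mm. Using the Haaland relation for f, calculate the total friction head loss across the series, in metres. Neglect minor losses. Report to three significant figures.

Pipe 1: V = 1.236 m/s, Re = 3.85×10^5, ε/D = 3.01×10^-5, f = 0.01400, h_1 = f(L/D)V²/2g = 7.620 m
Pipe 2: V = 0.2497 m/s, Re = 1.73×10^5, ε/D = 8.84×10^-4, f = 0.02062, h_2 = f(L/D)V²/2g = 0.03290 m
Pipe 3: V = 0.6082 m/s, Re = 2.70×10^5, ε/D = 4.79×10^-6, f = 0.01466, h_3 = f(L/D)V²/2g = 0.2928 m
Series → Q common, losses add: H = Σh = 7.945 m

H ≈ 7.95 m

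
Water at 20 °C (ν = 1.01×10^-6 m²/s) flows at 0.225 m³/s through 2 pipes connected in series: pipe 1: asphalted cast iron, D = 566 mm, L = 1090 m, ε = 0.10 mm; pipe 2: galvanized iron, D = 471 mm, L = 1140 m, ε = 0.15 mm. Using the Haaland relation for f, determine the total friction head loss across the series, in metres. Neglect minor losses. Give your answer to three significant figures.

H ≈ 4.50 m

Pipe 1: V = 0.8943 m/s, Re = 5.01×10^5, ε/D = 1.77×10^-4, f = 0.01506, h_1 = f(L/D)V²/2g = 1.182 m
Pipe 2: V = 1.291 m/s, Re = 6.02×10^5, ε/D = 3.18×10^-4, f = 0.01613, h_2 = f(L/D)V²/2g = 3.318 m
Series → Q common, losses add: H = Σh = 4.500 m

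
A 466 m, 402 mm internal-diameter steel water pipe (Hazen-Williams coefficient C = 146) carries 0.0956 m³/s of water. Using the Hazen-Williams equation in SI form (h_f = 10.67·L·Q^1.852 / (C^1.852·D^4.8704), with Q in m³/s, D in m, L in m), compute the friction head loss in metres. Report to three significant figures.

h_f = 10.67·466·0.0956^1.852 / (146^1.852·0.402^4.8704) = 0.5340 m

h_f ≈ 0.534 m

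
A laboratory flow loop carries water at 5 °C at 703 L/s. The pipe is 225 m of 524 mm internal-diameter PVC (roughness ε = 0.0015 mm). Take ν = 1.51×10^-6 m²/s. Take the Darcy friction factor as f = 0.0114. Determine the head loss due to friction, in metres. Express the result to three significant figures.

V = 4Q/(πD²) = 4·0.703/(π·0.524²) = 3.260 m/s
h_f = f(L/D)V²/(2g) = 0.01140·(225/0.524)·3.260²/(2·9.81) = 2.651 m

h_f ≈ 2.65 m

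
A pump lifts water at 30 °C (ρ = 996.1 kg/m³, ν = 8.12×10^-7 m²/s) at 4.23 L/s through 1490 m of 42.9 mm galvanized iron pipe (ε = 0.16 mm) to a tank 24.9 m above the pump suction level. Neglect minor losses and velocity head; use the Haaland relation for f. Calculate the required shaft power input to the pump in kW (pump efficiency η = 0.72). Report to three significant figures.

P_shaft ≈ 26.3 kW

V = 4Q/(πD²) = 2.926 m/s; Re = 1.55×10^5; ε/D = 0.00373; f = 0.02857
h_f = f(L/D)V²/2g = 433.1 m
Total head H = z + h_f = 24.9 + 433.1 = 458.0 m
P_hyd = ρgQH = 996.1·9.81·0.00423·458.0 = 18.93 kW
P_shaft = P_hyd/η = 18.93/0.72 = 26.29 kW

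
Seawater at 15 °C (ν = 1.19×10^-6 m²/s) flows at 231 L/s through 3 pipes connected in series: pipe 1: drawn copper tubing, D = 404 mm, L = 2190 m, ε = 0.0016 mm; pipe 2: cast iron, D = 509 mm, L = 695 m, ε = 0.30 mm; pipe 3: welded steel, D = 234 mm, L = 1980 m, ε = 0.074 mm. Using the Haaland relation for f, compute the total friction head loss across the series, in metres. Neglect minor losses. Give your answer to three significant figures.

H ≈ 209 m

Pipe 1: V = 1.802 m/s, Re = 6.12×10^5, ε/D = 3.96×10^-6, f = 0.01265, h_1 = f(L/D)V²/2g = 11.35 m
Pipe 2: V = 1.135 m/s, Re = 4.86×10^5, ε/D = 5.89×10^-4, f = 0.01814, h_2 = f(L/D)V²/2g = 1.627 m
Pipe 3: V = 5.371 m/s, Re = 1.06×10^6, ε/D = 3.16×10^-4, f = 0.01572, h_3 = f(L/D)V²/2g = 195.6 m
Series → Q common, losses add: H = Σh = 208.6 m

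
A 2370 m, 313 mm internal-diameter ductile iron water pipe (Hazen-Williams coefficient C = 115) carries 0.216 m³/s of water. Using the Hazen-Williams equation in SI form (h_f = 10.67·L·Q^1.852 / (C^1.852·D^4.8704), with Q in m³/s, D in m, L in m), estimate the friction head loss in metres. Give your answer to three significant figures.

h_f ≈ 64.7 m

h_f = 10.67·2370·0.216^1.852 / (115^1.852·0.313^4.8704) = 64.69 m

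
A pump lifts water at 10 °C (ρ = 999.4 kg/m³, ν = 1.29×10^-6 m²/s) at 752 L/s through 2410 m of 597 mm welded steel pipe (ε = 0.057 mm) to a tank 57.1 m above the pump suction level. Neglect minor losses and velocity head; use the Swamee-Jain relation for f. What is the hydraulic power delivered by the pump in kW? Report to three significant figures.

P_hyd ≈ 566 kW

V = 4Q/(πD²) = 2.686 m/s; Re = 1.24×10^6; ε/D = 9.55×10^-5; f = 0.01321
h_f = f(L/D)V²/2g = 19.61 m
Total head H = z + h_f = 57.1 + 19.61 = 76.71 m
P_hyd = ρgQH = 999.4·9.81·0.752·76.71 = 565.6 kW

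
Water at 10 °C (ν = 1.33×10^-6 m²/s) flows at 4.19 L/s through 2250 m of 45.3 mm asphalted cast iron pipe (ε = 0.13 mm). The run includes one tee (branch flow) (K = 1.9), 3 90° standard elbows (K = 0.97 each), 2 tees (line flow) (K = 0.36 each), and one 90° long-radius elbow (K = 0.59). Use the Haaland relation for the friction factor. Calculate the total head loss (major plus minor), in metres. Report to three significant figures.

H_L ≈ 468 m

V = 4Q/(πD²) = 2.600 m/s; V²/2g = 0.3445 m
Re = 8.85×10^4, ε/D = 0.00287 → f = 0.02724 (Haaland)
Major: h_f = f(L/D)·V²/2g = 0.02724·49669·0.3445 = 466.1 m
Minor: ΣK = 6.12; h_m = ΣK·V²/2g = 2.108 m
Total H_L = 466.1 + 2.108 = 468.2 m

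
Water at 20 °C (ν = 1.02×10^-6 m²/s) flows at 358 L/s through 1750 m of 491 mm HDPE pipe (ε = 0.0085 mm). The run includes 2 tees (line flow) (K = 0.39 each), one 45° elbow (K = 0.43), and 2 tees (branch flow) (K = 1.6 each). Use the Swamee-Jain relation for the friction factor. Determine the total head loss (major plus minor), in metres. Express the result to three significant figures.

H_L ≈ 8.72 m

V = 4Q/(πD²) = 1.891 m/s; V²/2g = 0.1822 m
Re = 9.10×10^5, ε/D = 1.73×10^-5 → f = 0.01219 (Swamee-Jain)
Major: h_f = f(L/D)·V²/2g = 0.01219·3564·0.1822 = 7.914 m
Minor: ΣK = 4.41; h_m = ΣK·V²/2g = 0.8035 m
Total H_L = 7.914 + 0.8035 = 8.717 m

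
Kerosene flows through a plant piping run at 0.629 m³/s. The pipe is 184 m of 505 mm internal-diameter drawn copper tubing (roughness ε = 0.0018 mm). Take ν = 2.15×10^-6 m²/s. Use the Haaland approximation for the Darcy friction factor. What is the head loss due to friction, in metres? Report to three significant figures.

V = 4Q/(πD²) = 4·0.629/(π·0.505²) = 3.140 m/s
Re = VD/ν = 3.140·0.505/2.15×10^-6 = 7.38×10^5 → turbulent
ε/D = 0.0018/505 = 3.56×10^-6
Haaland: f = 0.01225
h_f = f(L/D)V²/(2g) = 0.01225·(184/0.505)·3.140²/(2·9.81) = 2.244 m

h_f ≈ 2.24 m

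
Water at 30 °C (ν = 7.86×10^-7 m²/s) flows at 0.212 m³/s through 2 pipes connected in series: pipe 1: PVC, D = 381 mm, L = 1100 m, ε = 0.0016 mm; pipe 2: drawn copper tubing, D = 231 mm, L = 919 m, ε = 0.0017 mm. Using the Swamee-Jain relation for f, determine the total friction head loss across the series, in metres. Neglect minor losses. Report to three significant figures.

H ≈ 63.7 m

Pipe 1: V = 1.859 m/s, Re = 9.01×10^5, ε/D = 4.20×10^-6, f = 0.01191, h_1 = f(L/D)V²/2g = 6.061 m
Pipe 2: V = 5.059 m/s, Re = 1.49×10^6, ε/D = 7.36×10^-6, f = 0.01110, h_2 = f(L/D)V²/2g = 57.61 m
Series → Q common, losses add: H = Σh = 63.67 m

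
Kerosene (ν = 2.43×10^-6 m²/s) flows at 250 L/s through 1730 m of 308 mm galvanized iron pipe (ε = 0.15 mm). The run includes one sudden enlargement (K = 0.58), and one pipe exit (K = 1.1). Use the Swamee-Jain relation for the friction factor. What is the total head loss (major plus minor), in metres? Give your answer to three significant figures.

V = 4Q/(πD²) = 3.355 m/s; V²/2g = 0.5738 m
Re = 4.25×10^5, ε/D = 4.87×10^-4 → f = 0.01785 (Swamee-Jain)
Major: h_f = f(L/D)·V²/2g = 0.01785·5617·0.5738 = 57.53 m
Minor: ΣK = 1.68; h_m = ΣK·V²/2g = 0.9641 m
Total H_L = 57.53 + 0.9641 = 58.50 m

H_L ≈ 58.5 m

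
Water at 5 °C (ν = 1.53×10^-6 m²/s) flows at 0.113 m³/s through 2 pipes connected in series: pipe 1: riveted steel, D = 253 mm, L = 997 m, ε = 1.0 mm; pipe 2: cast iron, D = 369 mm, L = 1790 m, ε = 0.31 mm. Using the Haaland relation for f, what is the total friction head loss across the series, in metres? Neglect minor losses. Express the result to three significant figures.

Pipe 1: V = 2.248 m/s, Re = 3.72×10^5, ε/D = 0.00395, f = 0.02865, h_1 = f(L/D)V²/2g = 29.07 m
Pipe 2: V = 1.057 m/s, Re = 2.55×10^5, ε/D = 8.40×10^-4, f = 0.01998, h_2 = f(L/D)V²/2g = 5.515 m
Series → Q common, losses add: H = Σh = 34.58 m

H ≈ 34.6 m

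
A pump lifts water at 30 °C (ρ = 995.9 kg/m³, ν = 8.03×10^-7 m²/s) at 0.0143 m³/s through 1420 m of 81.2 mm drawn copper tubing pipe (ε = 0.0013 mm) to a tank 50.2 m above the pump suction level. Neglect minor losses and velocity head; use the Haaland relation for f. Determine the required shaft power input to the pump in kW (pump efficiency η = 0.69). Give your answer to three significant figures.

V = 4Q/(πD²) = 2.761 m/s; Re = 2.79×10^5; ε/D = 1.60×10^-5; f = 0.01466
h_f = f(L/D)V²/2g = 99.66 m
Total head H = z + h_f = 50.2 + 99.66 = 149.9 m
P_hyd = ρgQH = 995.9·9.81·0.0143·149.9 = 20.94 kW
P_shaft = P_hyd/η = 20.94/0.69 = 30.34 kW

P_shaft ≈ 30.3 kW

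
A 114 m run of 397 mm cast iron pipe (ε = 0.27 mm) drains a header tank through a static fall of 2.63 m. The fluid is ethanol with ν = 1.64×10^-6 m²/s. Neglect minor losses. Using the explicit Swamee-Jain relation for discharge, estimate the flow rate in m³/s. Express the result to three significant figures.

Q ≈ 0.386 m³/s

Swamee-Jain (Type II): Q = -0.965·√(gD⁵h_f/L)·ln[ε/(3.7D) + √(3.17ν²L/(gD³h_f))]
√(gD⁵h_f/L) = √(9.81·0.397⁵·2.63/114) = 0.04724
ε/(3.7D) = 1.84×10^-4; √(3.17ν²L/(gD³h_f)) = 2.45×10^-5
Q = -0.965·0.04724·ln(2.083×10^-4) = 0.3864 m³/s
Check: V = 3.12 m/s, Re = 7.56×10^5, f = 0.01855, h_f = 2.65 m ≈ 2.63 m ✓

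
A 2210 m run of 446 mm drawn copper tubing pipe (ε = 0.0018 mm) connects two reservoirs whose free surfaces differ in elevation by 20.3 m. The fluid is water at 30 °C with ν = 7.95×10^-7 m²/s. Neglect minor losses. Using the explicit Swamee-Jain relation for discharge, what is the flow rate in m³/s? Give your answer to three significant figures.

Swamee-Jain (Type II): Q = -0.965·√(gD⁵h_f/L)·ln[ε/(3.7D) + √(3.17ν²L/(gD³h_f))]
√(gD⁵h_f/L) = √(9.81·0.446⁵·20.3/2210) = 0.03988
ε/(3.7D) = 1.09×10^-6; √(3.17ν²L/(gD³h_f)) = 1.58×10^-5
Q = -0.965·0.03988·ln(1.692×10^-5) = 0.4228 m³/s
Check: V = 2.71 m/s, Re = 1.52×10^6, f = 0.01096, h_f = 20.3 m ≈ 20.3 m ✓

Q ≈ 0.423 m³/s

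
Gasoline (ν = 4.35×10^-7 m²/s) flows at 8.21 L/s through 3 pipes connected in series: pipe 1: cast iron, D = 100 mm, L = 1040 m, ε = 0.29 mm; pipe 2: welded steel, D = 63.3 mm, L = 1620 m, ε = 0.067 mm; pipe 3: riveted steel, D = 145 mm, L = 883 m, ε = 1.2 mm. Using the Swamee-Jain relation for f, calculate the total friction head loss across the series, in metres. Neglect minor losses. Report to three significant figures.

Pipe 1: V = 1.045 m/s, Re = 2.40×10^5, ε/D = 0.00290, f = 0.02666, h_1 = f(L/D)V²/2g = 15.44 m
Pipe 2: V = 2.609 m/s, Re = 3.80×10^5, ε/D = 0.00106, f = 0.02079, h_2 = f(L/D)V²/2g = 184.6 m
Pipe 3: V = 0.4972 m/s, Re = 1.66×10^5, ε/D = 0.00828, f = 0.03618, h_3 = f(L/D)V²/2g = 2.776 m
Series → Q common, losses add: H = Σh = 202.8 m

H ≈ 203 m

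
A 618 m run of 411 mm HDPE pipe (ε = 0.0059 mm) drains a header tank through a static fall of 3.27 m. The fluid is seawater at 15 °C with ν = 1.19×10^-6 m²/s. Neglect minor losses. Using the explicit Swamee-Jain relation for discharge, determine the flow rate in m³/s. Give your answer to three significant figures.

Swamee-Jain (Type II): Q = -0.965·√(gD⁵h_f/L)·ln[ε/(3.7D) + √(3.17ν²L/(gD³h_f))]
√(gD⁵h_f/L) = √(9.81·0.411⁵·3.27/618) = 0.02467
ε/(3.7D) = 3.88×10^-6; √(3.17ν²L/(gD³h_f)) = 3.53×10^-5
Q = -0.965·0.02467·ln(3.917×10^-5) = 0.2416 m³/s
Check: V = 1.82 m/s, Re = 6.29×10^5, f = 0.01283, h_f = 3.26 m ≈ 3.27 m ✓

Q ≈ 0.242 m³/s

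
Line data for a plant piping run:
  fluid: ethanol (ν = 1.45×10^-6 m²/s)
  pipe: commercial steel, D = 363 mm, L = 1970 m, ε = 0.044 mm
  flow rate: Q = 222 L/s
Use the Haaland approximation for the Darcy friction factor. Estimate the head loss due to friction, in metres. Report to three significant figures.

V = 4Q/(πD²) = 4·0.222/(π·0.363²) = 2.145 m/s
Re = VD/ν = 2.145·0.363/1.45×10^-6 = 5.37×10^5 → turbulent
ε/D = 0.044/363 = 1.21×10^-4
Haaland: f = 0.01439
h_f = f(L/D)V²/(2g) = 0.01439·(1970/0.363)·2.145²/(2·9.81) = 18.31 m

h_f ≈ 18.3 m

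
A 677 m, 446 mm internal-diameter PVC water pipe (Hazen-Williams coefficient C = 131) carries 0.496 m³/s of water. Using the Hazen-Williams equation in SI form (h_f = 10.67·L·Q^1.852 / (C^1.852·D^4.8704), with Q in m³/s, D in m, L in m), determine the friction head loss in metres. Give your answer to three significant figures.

h_f = 10.67·677·0.496^1.852 / (131^1.852·0.446^4.8704) = 12.06 m

h_f ≈ 12.1 m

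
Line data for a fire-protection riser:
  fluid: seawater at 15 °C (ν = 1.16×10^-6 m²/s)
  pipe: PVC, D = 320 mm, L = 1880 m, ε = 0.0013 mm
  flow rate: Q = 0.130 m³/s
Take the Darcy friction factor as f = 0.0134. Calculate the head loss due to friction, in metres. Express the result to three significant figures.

h_f ≈ 10.5 m

V = 4Q/(πD²) = 4·0.130/(π·0.320²) = 1.616 m/s
h_f = f(L/D)V²/(2g) = 0.01340·(1880/0.320)·1.616²/(2·9.81) = 10.48 m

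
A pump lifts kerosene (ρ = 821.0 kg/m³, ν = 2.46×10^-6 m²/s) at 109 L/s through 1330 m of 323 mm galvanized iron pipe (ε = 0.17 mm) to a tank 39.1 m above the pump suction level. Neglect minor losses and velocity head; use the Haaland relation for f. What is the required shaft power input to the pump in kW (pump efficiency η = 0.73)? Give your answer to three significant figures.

V = 4Q/(πD²) = 1.330 m/s; Re = 1.75×10^5; ε/D = 5.26×10^-4; f = 0.01900
h_f = f(L/D)V²/2g = 7.055 m
Total head H = z + h_f = 39.1 + 7.055 = 46.16 m
P_hyd = ρgQH = 821.0·9.81·0.109·46.16 = 40.52 kW
P_shaft = P_hyd/η = 40.52/0.73 = 55.51 kW

P_shaft ≈ 55.5 kW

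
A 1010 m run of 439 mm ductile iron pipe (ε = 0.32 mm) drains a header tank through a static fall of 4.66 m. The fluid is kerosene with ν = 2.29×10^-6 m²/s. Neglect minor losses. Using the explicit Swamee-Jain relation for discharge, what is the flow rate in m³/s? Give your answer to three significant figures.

Q ≈ 0.216 m³/s

Swamee-Jain (Type II): Q = -0.965·√(gD⁵h_f/L)·ln[ε/(3.7D) + √(3.17ν²L/(gD³h_f))]
√(gD⁵h_f/L) = √(9.81·0.439⁵·4.66/1010) = 0.02717
ε/(3.7D) = 1.97×10^-4; √(3.17ν²L/(gD³h_f)) = 6.59×10^-5
Q = -0.965·0.02717·ln(2.629×10^-4) = 0.2161 m³/s
Check: V = 1.43 m/s, Re = 2.74×10^5, f = 0.01964, h_f = 4.69 m ≈ 4.66 m ✓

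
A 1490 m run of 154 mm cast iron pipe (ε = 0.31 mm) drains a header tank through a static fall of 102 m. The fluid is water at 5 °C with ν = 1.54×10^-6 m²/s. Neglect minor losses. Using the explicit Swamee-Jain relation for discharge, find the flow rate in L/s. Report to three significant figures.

Q ≈ 54.6 L/s

Swamee-Jain (Type II): Q = -0.965·√(gD⁵h_f/L)·ln[ε/(3.7D) + √(3.17ν²L/(gD³h_f))]
√(gD⁵h_f/L) = √(9.81·0.154⁵·102/1490) = 0.007627
ε/(3.7D) = 5.44×10^-4; √(3.17ν²L/(gD³h_f)) = 5.54×10^-5
Q = -0.965·0.007627·ln(5.994×10^-4) = 0.05461 m³/s
Check: V = 2.93 m/s, Re = 2.93×10^5, f = 0.02422, h_f = 103 m ≈ 102 m ✓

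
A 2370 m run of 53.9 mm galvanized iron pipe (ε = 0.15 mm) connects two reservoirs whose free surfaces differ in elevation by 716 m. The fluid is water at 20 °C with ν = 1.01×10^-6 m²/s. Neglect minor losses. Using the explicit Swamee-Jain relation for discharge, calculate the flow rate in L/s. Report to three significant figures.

Q ≈ 7.94 L/s

Swamee-Jain (Type II): Q = -0.965·√(gD⁵h_f/L)·ln[ε/(3.7D) + √(3.17ν²L/(gD³h_f))]
√(gD⁵h_f/L) = √(9.81·0.0539⁵·716/2370) = 0.001161
ε/(3.7D) = 7.52×10^-4; √(3.17ν²L/(gD³h_f)) = 8.35×10^-5
Q = -0.965·0.001161·ln(8.356×10^-4) = 0.007941 m³/s
Check: V = 3.48 m/s, Re = 1.86×10^5, f = 0.02657, h_f = 721 m ≈ 716 m ✓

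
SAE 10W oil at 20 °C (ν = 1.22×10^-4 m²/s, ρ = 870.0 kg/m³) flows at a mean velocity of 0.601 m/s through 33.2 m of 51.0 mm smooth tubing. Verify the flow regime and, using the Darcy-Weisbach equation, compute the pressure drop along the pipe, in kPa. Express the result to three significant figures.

Δp ≈ 26.1 kPa

Re = VD/ν = 0.601·0.05100/1.22×10^-4 = 251 → laminar (Re < 2300)
f = 64/Re = 0.2547
h_f = f(L/D)V²/(2g) = 0.2547·(33.2/0.05100)·0.601²/(2·9.81) = 3.053 m
Δp = ρg·h_f = 870.0·9.81·3.053 = 26.06 kPa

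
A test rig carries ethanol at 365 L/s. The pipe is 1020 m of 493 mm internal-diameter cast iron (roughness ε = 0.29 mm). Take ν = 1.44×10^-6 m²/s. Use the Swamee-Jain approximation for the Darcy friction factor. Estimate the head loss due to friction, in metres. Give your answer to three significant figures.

h_f ≈ 6.98 m

V = 4Q/(πD²) = 4·0.365/(π·0.493²) = 1.912 m/s
Re = VD/ν = 1.912·0.493/1.44×10^-6 = 6.55×10^5 → turbulent
ε/D = 0.29/493 = 5.88×10^-4
Swamee-Jain: f = 0.01811
h_f = f(L/D)V²/(2g) = 0.01811·(1020/0.493)·1.912²/(2·9.81) = 6.981 m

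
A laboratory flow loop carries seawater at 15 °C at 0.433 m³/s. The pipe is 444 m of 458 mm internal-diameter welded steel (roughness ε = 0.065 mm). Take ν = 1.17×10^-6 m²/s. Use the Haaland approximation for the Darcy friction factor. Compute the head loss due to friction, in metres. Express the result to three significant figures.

h_f ≈ 4.74 m

V = 4Q/(πD²) = 4·0.433/(π·0.458²) = 2.628 m/s
Re = VD/ν = 2.628·0.458/1.17×10^-6 = 1.03×10^6 → turbulent
ε/D = 0.065/458 = 1.42×10^-4
Haaland: f = 0.01388
h_f = f(L/D)V²/(2g) = 0.01388·(444/0.458)·2.628²/(2·9.81) = 4.737 m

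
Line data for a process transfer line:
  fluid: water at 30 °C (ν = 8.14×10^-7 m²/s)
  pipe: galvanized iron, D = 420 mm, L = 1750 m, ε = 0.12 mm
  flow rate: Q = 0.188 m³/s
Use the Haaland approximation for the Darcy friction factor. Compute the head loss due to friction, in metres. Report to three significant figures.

h_f ≈ 6.15 m

V = 4Q/(πD²) = 4·0.188/(π·0.420²) = 1.357 m/s
Re = VD/ν = 1.357·0.420/8.14×10^-7 = 7.00×10^5 → turbulent
ε/D = 0.12/420 = 2.86×10^-4
Haaland: f = 0.01572
h_f = f(L/D)V²/(2g) = 0.01572·(1750/0.420)·1.357²/(2·9.81) = 6.148 m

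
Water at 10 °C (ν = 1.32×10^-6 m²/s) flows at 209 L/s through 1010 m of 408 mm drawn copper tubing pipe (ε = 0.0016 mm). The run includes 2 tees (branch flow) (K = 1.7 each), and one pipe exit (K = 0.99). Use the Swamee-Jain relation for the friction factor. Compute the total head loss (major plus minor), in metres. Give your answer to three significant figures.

H_L ≈ 4.82 m

V = 4Q/(πD²) = 1.599 m/s; V²/2g = 0.1302 m
Re = 4.94×10^5, ε/D = 3.92×10^-6 → f = 0.01318 (Swamee-Jain)
Major: h_f = f(L/D)·V²/2g = 0.01318·2475·0.1302 = 4.250 m
Minor: ΣK = 4.39; h_m = ΣK·V²/2g = 0.5718 m
Total H_L = 4.250 + 0.5718 = 4.822 m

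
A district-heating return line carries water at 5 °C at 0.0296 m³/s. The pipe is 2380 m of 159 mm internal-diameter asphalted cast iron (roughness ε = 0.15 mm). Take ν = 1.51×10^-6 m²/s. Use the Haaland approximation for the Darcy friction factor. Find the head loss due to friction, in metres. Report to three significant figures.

V = 4Q/(πD²) = 4·0.0296/(π·0.159²) = 1.491 m/s
Re = VD/ν = 1.491·0.159/1.51×10^-6 = 1.57×10^5 → turbulent
ε/D = 0.15/159 = 9.43×10^-4
Haaland: f = 0.02100
h_f = f(L/D)V²/(2g) = 0.02100·(2380/0.159)·1.491²/(2·9.81) = 35.60 m

h_f ≈ 35.6 m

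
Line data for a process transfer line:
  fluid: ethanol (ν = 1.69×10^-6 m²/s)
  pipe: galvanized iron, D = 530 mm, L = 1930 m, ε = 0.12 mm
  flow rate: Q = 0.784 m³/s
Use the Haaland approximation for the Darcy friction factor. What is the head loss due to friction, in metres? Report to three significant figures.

V = 4Q/(πD²) = 4·0.784/(π·0.530²) = 3.554 m/s
Re = VD/ν = 3.554·0.530/1.69×10^-6 = 1.11×10^6 → turbulent
ε/D = 0.12/530 = 2.26×10^-4
Haaland: f = 0.01481
h_f = f(L/D)V²/(2g) = 0.01481·(1930/0.530)·3.554²/(2·9.81) = 34.72 m

h_f ≈ 34.7 m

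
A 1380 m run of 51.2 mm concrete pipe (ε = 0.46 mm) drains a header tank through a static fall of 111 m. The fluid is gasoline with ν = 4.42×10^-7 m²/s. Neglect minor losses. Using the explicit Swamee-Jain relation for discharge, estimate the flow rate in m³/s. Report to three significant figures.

Swamee-Jain (Type II): Q = -0.965·√(gD⁵h_f/L)·ln[ε/(3.7D) + √(3.17ν²L/(gD³h_f))]
√(gD⁵h_f/L) = √(9.81·0.0512⁵·111/1380) = 5.269×10^-4
ε/(3.7D) = 0.00243; √(3.17ν²L/(gD³h_f)) = 7.65×10^-5
Q = -0.965·5.269×10^-4·ln(0.002505) = 0.003045 m³/s
Check: V = 1.48 m/s, Re = 1.71×10^5, f = 0.03712, h_f = 112 m ≈ 111 m ✓

Q ≈ 0.00305 m³/s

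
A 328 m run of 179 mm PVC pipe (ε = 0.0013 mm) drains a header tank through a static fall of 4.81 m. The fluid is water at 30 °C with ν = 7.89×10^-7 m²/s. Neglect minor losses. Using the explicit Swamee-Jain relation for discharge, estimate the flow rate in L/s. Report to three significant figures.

Swamee-Jain (Type II): Q = -0.965·√(gD⁵h_f/L)·ln[ε/(3.7D) + √(3.17ν²L/(gD³h_f))]
√(gD⁵h_f/L) = √(9.81·0.179⁵·4.81/328) = 0.005142
ε/(3.7D) = 1.96×10^-6; √(3.17ν²L/(gD³h_f)) = 4.89×10^-5
Q = -0.965·0.005142·ln(5.087×10^-5) = 0.04905 m³/s
Check: V = 1.95 m/s, Re = 4.42×10^5, f = 0.01349, h_f = 4.79 m ≈ 4.81 m ✓

Q ≈ 49.1 L/s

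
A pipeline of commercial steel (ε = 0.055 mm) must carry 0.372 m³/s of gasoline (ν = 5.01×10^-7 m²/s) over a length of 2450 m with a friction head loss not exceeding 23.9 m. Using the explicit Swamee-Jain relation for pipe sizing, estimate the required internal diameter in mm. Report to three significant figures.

D ≈ 439 mm

Swamee-Jain (Type III): D = 0.66·[ε^1.25·(LQ²/(gh_f))^4.75 + ν·Q^9.4·(L/(gh_f))^5.2]^0.04
LQ²/(gh_f) = 1.446; L/(gh_f) = 10.45
Term 1 = ε^1.25·(…)^4.75 = 2.73×10^-5; Term 2 = ν·Q^9.4·(…)^5.2 = 9.17×10^-6
D = 0.66·(2.73×10^-5 + 9.17×10^-6)^0.04 = 0.4386 m = 439 mm
Check: V = 2.46 m/s, Re = 2.16×10^6, f = 0.01325, h_f = 22.9 m ≈ 23.9 m ✓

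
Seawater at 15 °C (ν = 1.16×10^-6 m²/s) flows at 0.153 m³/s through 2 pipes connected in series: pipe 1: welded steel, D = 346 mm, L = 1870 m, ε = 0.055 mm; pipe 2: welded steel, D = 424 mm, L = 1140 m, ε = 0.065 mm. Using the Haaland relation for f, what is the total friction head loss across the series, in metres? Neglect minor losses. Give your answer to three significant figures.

Pipe 1: V = 1.627 m/s, Re = 4.85×10^5, ε/D = 1.59×10^-4, f = 0.01493, h_1 = f(L/D)V²/2g = 10.89 m
Pipe 2: V = 1.084 m/s, Re = 3.96×10^5, ε/D = 1.53×10^-4, f = 0.01519, h_2 = f(L/D)V²/2g = 2.444 m
Series → Q common, losses add: H = Σh = 13.34 m

H ≈ 13.3 m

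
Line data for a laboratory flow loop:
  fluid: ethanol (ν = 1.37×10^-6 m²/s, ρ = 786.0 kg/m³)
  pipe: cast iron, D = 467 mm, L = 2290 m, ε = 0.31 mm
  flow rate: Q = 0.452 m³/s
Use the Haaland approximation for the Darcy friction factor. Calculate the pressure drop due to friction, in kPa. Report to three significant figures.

V = 4Q/(πD²) = 4·0.452/(π·0.467²) = 2.639 m/s
Re = VD/ν = 2.639·0.467/1.37×10^-6 = 9.00×10^5 → turbulent
ε/D = 0.31/467 = 6.64×10^-4
Haaland: f = 0.01825
h_f = f(L/D)V²/(2g) = 0.01825·(2290/0.467)·2.639²/(2·9.81) = 31.76 m
Δp = ρg·h_f = 786.0·9.81·31.76 = 244.9 kPa

Δp ≈ 245 kPa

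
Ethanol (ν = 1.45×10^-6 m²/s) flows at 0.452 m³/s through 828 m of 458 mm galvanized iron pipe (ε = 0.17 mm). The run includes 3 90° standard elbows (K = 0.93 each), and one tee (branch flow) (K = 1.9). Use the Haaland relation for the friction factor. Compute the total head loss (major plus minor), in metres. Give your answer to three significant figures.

H_L ≈ 13.1 m

V = 4Q/(πD²) = 2.744 m/s; V²/2g = 0.3837 m
Re = 8.67×10^5, ε/D = 3.71×10^-4 → f = 0.01629 (Haaland)
Major: h_f = f(L/D)·V²/2g = 0.01629·1808·0.3837 = 11.30 m
Minor: ΣK = 4.69; h_m = ΣK·V²/2g = 1.799 m
Total H_L = 11.30 + 1.799 = 13.10 m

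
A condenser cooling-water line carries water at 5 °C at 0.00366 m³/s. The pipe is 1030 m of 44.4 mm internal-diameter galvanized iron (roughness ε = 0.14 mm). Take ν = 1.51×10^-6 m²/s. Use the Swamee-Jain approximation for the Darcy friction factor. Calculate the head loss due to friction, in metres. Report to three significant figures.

V = 4Q/(πD²) = 4·0.00366/(π·0.0444²) = 2.364 m/s
Re = VD/ν = 2.364·0.0444/1.51×10^-6 = 6.95×10^4 → turbulent
ε/D = 0.14/44.4 = 0.00315
Swamee-Jain: f = 0.02859
h_f = f(L/D)V²/(2g) = 0.02859·(1030/0.0444)·2.364²/(2·9.81) = 188.9 m

h_f ≈ 189 m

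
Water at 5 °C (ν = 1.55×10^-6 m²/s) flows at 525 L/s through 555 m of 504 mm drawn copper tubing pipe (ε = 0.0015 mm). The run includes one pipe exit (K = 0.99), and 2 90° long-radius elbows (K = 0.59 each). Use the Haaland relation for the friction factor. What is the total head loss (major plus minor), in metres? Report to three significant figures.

V = 4Q/(πD²) = 2.632 m/s; V²/2g = 0.3530 m
Re = 8.56×10^5, ε/D = 2.98×10^-6 → f = 0.01194 (Haaland)
Major: h_f = f(L/D)·V²/2g = 0.01194·1101·0.3530 = 4.641 m
Minor: ΣK = 2.17; h_m = ΣK·V²/2g = 0.7659 m
Total H_L = 4.641 + 0.7659 = 5.406 m

H_L ≈ 5.41 m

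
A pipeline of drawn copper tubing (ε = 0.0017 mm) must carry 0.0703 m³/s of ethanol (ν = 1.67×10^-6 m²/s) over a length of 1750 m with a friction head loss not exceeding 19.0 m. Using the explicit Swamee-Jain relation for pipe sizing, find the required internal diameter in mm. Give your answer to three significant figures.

Swamee-Jain (Type III): D = 0.66·[ε^1.25·(LQ²/(gh_f))^4.75 + ν·Q^9.4·(L/(gh_f))^5.2]^0.04
LQ²/(gh_f) = 0.04640; L/(gh_f) = 9.389
Term 1 = ε^1.25·(…)^4.75 = 2.84×10^-14; Term 2 = ν·Q^9.4·(…)^5.2 = 2.77×10^-12
D = 0.66·(2.84×10^-14 + 2.77×10^-12)^0.04 = 0.2277 m = 228 mm
Check: V = 1.73 m/s, Re = 2.35×10^5, f = 0.01513, h_f = 17.7 m ≈ 19.0 m ✓

D ≈ 228 mm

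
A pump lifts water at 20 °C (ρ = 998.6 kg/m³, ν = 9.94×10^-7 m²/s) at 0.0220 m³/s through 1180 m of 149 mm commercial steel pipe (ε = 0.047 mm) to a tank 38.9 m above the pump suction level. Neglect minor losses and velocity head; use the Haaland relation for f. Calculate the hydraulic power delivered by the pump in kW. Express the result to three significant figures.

V = 4Q/(πD²) = 1.262 m/s; Re = 1.89×10^5; ε/D = 3.15×10^-4; f = 0.01771
h_f = f(L/D)V²/2g = 11.38 m
Total head H = z + h_f = 38.9 + 11.38 = 50.28 m
P_hyd = ρgQH = 998.6·9.81·0.0220·50.28 = 10.84 kW

P_hyd ≈ 10.8 kW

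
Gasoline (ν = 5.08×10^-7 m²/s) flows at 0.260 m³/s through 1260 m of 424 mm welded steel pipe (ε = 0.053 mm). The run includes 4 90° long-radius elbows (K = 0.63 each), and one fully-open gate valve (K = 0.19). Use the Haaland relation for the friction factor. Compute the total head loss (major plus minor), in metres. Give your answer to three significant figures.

V = 4Q/(πD²) = 1.841 m/s; V²/2g = 0.1728 m
Re = 1.54×10^6, ε/D = 1.25×10^-4 → f = 0.01332 (Haaland)
Major: h_f = f(L/D)·V²/2g = 0.01332·2972·0.1728 = 6.842 m
Minor: ΣK = 2.71; h_m = ΣK·V²/2g = 0.4684 m
Total H_L = 6.842 + 0.4684 = 7.311 m

H_L ≈ 7.31 m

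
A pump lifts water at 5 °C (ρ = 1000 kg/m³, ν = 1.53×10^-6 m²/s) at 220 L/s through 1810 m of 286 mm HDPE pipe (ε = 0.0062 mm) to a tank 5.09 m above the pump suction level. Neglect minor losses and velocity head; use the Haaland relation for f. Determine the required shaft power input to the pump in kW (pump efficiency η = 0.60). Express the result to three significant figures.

P_shaft ≈ 193 kW

V = 4Q/(πD²) = 3.425 m/s; Re = 6.40×10^5; ε/D = 2.17×10^-5; f = 0.01281
h_f = f(L/D)V²/2g = 48.45 m
Total head H = z + h_f = 5.09 + 48.45 = 53.54 m
P_hyd = ρgQH = 1000·9.81·0.220·53.54 = 115.6 kW
P_shaft = P_hyd/η = 115.6/0.60 = 192.6 kW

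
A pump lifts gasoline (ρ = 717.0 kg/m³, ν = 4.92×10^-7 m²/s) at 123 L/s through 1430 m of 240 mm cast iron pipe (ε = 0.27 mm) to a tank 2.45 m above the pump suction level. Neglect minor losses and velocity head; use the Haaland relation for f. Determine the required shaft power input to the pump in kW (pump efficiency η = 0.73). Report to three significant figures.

P_shaft ≈ 57.3 kW

V = 4Q/(πD²) = 2.719 m/s; Re = 1.33×10^6; ε/D = 0.00113; f = 0.02044
h_f = f(L/D)V²/2g = 45.88 m
Total head H = z + h_f = 2.45 + 45.88 = 48.33 m
P_hyd = ρgQH = 717.0·9.81·0.123·48.33 = 41.81 kW
P_shaft = P_hyd/η = 41.81/0.73 = 57.28 kW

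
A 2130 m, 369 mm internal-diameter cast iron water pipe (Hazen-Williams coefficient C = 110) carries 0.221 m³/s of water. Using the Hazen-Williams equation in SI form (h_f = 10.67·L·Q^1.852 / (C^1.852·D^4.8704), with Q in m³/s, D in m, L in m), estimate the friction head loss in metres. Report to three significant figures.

h_f ≈ 29.5 m

h_f = 10.67·2130·0.221^1.852 / (110^1.852·0.369^4.8704) = 29.54 m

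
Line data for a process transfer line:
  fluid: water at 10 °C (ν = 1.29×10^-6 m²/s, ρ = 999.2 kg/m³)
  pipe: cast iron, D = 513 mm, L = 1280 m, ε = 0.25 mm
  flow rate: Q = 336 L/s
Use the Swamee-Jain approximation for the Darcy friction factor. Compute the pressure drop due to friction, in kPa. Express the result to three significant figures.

V = 4Q/(πD²) = 4·0.336/(π·0.513²) = 1.626 m/s
Re = VD/ν = 1.626·0.513/1.29×10^-6 = 6.46×10^5 → turbulent
ε/D = 0.25/513 = 4.87×10^-4
Swamee-Jain: f = 0.01749
h_f = f(L/D)V²/(2g) = 0.01749·(1280/0.513)·1.626²/(2·9.81) = 5.877 m
Δp = ρg·h_f = 999.2·9.81·5.877 = 57.60 kPa

Δp ≈ 57.6 kPa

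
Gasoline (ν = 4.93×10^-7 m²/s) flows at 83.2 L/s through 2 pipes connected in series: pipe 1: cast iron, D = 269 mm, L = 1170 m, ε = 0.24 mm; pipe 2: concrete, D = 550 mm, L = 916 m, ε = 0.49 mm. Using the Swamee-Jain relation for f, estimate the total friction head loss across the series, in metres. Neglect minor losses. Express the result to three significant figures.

H ≈ 9.53 m

Pipe 1: V = 1.464 m/s, Re = 7.99×10^5, ε/D = 8.92×10^-4, f = 0.01961, h_1 = f(L/D)V²/2g = 9.319 m
Pipe 2: V = 0.3502 m/s, Re = 3.91×10^5, ε/D = 8.91×10^-4, f = 0.02004, h_2 = f(L/D)V²/2g = 0.2087 m
Series → Q common, losses add: H = Σh = 9.528 m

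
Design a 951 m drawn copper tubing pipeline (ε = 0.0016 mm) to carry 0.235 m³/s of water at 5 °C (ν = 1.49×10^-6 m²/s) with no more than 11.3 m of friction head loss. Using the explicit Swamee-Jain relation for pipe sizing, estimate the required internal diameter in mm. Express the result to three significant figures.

Swamee-Jain (Type III): D = 0.66·[ε^1.25·(LQ²/(gh_f))^4.75 + ν·Q^9.4·(L/(gh_f))^5.2]^0.04
LQ²/(gh_f) = 0.4738; L/(gh_f) = 8.579
Term 1 = ε^1.25·(…)^4.75 = 1.64×10^-9; Term 2 = ν·Q^9.4·(…)^5.2 = 1.30×10^-7
D = 0.66·(1.64×10^-9 + 1.30×10^-7)^0.04 = 0.3502 m = 350 mm
Check: V = 2.44 m/s, Re = 5.73×10^5, f = 0.01286, h_f = 10.6 m ≈ 11.3 m ✓

D ≈ 350 mm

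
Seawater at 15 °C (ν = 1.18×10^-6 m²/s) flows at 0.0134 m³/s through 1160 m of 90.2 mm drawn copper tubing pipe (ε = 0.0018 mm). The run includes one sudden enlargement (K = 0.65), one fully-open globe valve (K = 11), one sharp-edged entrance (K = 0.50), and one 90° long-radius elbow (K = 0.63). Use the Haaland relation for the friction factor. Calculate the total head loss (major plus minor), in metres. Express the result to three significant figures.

V = 4Q/(πD²) = 2.097 m/s; V²/2g = 0.2241 m
Re = 1.60×10^5, ε/D = 2.00×10^-5 → f = 0.01630 (Haaland)
Major: h_f = f(L/D)·V²/2g = 0.01630·12860·0.2241 = 46.97 m
Minor: ΣK = 12.8; h_m = ΣK·V²/2g = 2.864 m
Total H_L = 46.97 + 2.864 = 49.84 m

H_L ≈ 49.8 m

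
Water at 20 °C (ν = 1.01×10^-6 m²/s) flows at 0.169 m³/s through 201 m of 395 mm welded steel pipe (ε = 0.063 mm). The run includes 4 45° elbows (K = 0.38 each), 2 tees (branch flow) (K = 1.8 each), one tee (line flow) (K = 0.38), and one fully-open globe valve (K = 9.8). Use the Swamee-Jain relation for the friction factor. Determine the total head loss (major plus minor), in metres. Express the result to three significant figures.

H_L ≈ 2.22 m

V = 4Q/(πD²) = 1.379 m/s; V²/2g = 0.09694 m
Re = 5.39×10^5, ε/D = 1.59×10^-4 → f = 0.01501 (Swamee-Jain)
Major: h_f = f(L/D)·V²/2g = 0.01501·508.9·0.09694 = 0.7404 m
Minor: ΣK = 15.3; h_m = ΣK·V²/2g = 1.483 m
Total H_L = 0.7404 + 1.483 = 2.224 m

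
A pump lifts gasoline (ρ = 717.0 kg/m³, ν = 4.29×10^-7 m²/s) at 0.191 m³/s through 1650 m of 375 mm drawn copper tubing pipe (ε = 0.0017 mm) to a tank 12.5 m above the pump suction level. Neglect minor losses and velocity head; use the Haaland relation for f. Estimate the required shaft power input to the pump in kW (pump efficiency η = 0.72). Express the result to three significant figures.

P_shaft ≈ 37.0 kW

V = 4Q/(πD²) = 1.729 m/s; Re = 1.51×10^6; ε/D = 4.53×10^-6; f = 0.01092
h_f = f(L/D)V²/2g = 7.327 m
Total head H = z + h_f = 12.5 + 7.327 = 19.83 m
P_hyd = ρgQH = 717.0·9.81·0.191·19.83 = 26.64 kW
P_shaft = P_hyd/η = 26.64/0.72 = 37.00 kW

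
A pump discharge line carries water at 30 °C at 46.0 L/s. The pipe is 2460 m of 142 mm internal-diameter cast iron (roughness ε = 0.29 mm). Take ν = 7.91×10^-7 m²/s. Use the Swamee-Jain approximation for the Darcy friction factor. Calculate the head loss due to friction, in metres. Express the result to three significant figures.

h_f ≈ 179 m

V = 4Q/(πD²) = 4·0.0460/(π·0.142²) = 2.905 m/s
Re = VD/ν = 2.905·0.142/7.91×10^-7 = 5.21×10^5 → turbulent
ε/D = 0.29/142 = 0.00204
Swamee-Jain: f = 0.02401
h_f = f(L/D)V²/(2g) = 0.02401·(2460/0.142)·2.905²/(2·9.81) = 178.9 m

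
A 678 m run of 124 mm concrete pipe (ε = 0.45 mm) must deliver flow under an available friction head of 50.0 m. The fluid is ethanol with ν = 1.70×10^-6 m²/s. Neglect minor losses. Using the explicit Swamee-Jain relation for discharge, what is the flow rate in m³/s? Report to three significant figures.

Q ≈ 0.0304 m³/s

Swamee-Jain (Type II): Q = -0.965·√(gD⁵h_f/L)·ln[ε/(3.7D) + √(3.17ν²L/(gD³h_f))]
√(gD⁵h_f/L) = √(9.81·0.124⁵·50.0/678) = 0.004605
ε/(3.7D) = 9.81×10^-4; √(3.17ν²L/(gD³h_f)) = 8.15×10^-5
Q = -0.965·0.004605·ln(0.001062) = 0.03043 m³/s
Check: V = 2.52 m/s, Re = 1.84×10^5, f = 0.02845, h_f = 50.3 m ≈ 50.0 m ✓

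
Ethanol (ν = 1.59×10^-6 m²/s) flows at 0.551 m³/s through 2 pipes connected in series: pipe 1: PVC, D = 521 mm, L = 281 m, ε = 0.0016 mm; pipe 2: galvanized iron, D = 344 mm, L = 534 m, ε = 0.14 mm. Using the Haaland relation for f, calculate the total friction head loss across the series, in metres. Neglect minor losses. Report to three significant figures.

Pipe 1: V = 2.585 m/s, Re = 8.47×10^5, ε/D = 3.07×10^-6, f = 0.01196, h_1 = f(L/D)V²/2g = 2.197 m
Pipe 2: V = 5.929 m/s, Re = 1.28×10^6, ε/D = 4.07×10^-4, f = 0.01639, h_2 = f(L/D)V²/2g = 45.57 m
Series → Q common, losses add: H = Σh = 47.77 m

H ≈ 47.8 m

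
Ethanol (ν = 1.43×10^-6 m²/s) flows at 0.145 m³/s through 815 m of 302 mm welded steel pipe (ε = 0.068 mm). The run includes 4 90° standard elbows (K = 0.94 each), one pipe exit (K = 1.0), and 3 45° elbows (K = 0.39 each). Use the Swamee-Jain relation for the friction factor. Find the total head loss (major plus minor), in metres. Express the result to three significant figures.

H_L ≈ 10.2 m

V = 4Q/(πD²) = 2.024 m/s; V²/2g = 0.2088 m
Re = 4.27×10^5, ε/D = 2.25×10^-4 → f = 0.01595 (Swamee-Jain)
Major: h_f = f(L/D)·V²/2g = 0.01595·2699·0.2088 = 8.991 m
Minor: ΣK = 5.93; h_m = ΣK·V²/2g = 1.238 m
Total H_L = 8.991 + 1.238 = 10.23 m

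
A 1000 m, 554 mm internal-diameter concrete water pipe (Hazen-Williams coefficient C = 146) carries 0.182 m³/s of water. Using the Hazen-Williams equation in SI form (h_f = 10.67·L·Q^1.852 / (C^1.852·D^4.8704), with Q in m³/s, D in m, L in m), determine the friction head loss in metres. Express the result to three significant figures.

h_f = 10.67·1000·0.182^1.852 / (146^1.852·0.554^4.8704) = 0.7919 m

h_f ≈ 0.792 m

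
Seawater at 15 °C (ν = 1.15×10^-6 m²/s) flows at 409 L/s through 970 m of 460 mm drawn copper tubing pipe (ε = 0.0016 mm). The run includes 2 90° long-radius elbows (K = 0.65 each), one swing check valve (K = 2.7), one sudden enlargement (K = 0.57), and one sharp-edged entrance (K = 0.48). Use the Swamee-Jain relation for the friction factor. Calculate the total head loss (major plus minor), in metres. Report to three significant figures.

H_L ≈ 9.19 m

V = 4Q/(πD²) = 2.461 m/s; V²/2g = 0.3087 m
Re = 9.84×10^5, ε/D = 3.48×10^-6 → f = 0.01172 (Swamee-Jain)
Major: h_f = f(L/D)·V²/2g = 0.01172·2109·0.3087 = 7.632 m
Minor: ΣK = 5.05; h_m = ΣK·V²/2g = 1.559 m
Total H_L = 7.632 + 1.559 = 9.191 m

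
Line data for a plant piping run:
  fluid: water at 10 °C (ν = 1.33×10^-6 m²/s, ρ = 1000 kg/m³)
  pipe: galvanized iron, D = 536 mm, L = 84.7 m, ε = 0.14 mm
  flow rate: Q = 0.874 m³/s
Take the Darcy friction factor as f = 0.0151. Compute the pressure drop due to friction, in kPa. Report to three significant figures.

Δp ≈ 17.9 kPa

V = 4Q/(πD²) = 4·0.874/(π·0.536²) = 3.873 m/s
h_f = f(L/D)V²/(2g) = 0.01510·(84.7/0.536)·3.873²/(2·9.81) = 1.825 m
Δp = ρg·h_f = 1000·9.81·1.825 = 17.90 kPa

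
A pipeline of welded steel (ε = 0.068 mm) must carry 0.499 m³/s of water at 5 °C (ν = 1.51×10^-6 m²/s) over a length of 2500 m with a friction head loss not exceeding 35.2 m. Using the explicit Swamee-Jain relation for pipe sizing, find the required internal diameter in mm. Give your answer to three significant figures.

D ≈ 466 mm

Swamee-Jain (Type III): D = 0.66·[ε^1.25·(LQ²/(gh_f))^4.75 + ν·Q^9.4·(L/(gh_f))^5.2]^0.04
LQ²/(gh_f) = 1.803; L/(gh_f) = 7.240
Term 1 = ε^1.25·(…)^4.75 = 1.01×10^-4; Term 2 = ν·Q^9.4·(…)^5.2 = 6.48×10^-5
D = 0.66·(1.01×10^-4 + 6.48×10^-5)^0.04 = 0.4660 m = 466 mm
Check: V = 2.93 m/s, Re = 9.03×10^5, f = 0.01424, h_f = 33.3 m ≈ 35.2 m ✓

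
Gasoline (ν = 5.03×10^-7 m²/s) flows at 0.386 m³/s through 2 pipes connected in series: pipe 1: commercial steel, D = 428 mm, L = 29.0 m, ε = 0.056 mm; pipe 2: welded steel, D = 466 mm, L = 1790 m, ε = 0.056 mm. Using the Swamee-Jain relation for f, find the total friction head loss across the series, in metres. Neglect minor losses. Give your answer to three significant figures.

H ≈ 13.6 m

Pipe 1: V = 2.683 m/s, Re = 2.28×10^6, ε/D = 1.31×10^-4, f = 0.01330, h_1 = f(L/D)V²/2g = 0.3307 m
Pipe 2: V = 2.263 m/s, Re = 2.10×10^6, ε/D = 1.20×10^-4, f = 0.01318, h_2 = f(L/D)V²/2g = 13.22 m
Series → Q common, losses add: H = Σh = 13.55 m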